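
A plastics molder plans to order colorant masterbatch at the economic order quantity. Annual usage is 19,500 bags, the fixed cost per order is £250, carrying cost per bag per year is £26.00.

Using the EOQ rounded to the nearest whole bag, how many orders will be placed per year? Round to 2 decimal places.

EOQ = √(2DS/H) = √(2 × 19,500 × 250 / 26)
    = √(375,000.00) ≈ 612.37 → Q = 612
Orders per year = D/Q = 19,500 / 612 = 31.863

31.86 orders per year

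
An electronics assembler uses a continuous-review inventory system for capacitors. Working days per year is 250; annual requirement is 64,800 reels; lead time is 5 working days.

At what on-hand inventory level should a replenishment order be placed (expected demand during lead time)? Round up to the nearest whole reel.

Daily demand d = 64,800 / 250 = 259.200 reels/day
Demand during lead time = 259.200 × 5 = 1,296.00
Reorder point = 1,296.00 → round up

1,296 reels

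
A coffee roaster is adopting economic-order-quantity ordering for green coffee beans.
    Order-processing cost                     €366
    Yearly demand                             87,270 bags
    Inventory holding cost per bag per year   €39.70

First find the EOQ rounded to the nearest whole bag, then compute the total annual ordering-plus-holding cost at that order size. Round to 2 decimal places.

2DS/H = 2·87,270·366/39.7 = 1,609,109.32
EOQ = √1,609,109.32 ≈ 1,268.51 → Q = 1,269 bags
Ordering: D/Q × S = 87,270/1,269 × €366 = €25,170.07
Holding:  Q/2 × H = 1,269/2 × €39.7 = €25,189.65
Total = €25,170.07 + €25,189.65 = €50,359.72

€50,359.72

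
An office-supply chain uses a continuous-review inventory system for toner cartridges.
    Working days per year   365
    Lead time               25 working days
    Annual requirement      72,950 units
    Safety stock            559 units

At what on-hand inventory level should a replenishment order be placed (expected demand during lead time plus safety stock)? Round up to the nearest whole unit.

5,556 units

Daily demand d = 72,950 / 365 = 199.863 units/day
Demand during lead time = 199.863 × 25 = 4,996.58
Reorder point = 4,996.58 + 559 = 5,555.58 → round up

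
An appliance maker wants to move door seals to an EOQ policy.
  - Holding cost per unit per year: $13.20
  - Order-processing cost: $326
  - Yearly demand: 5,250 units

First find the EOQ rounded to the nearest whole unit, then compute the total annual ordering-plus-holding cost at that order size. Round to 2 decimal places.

$6,721.88

EOQ = √(2DS/H) = √(2 × 5,250 × 326 / 13.2)
    = √(259,318.18) ≈ 509.23 → Q = 509 units
Ordering: D/Q × S = 5,250/509 × $326 = $3,362.48
Holding:  Q/2 × H = 509/2 × $13.2 = $3,359.40
Total = $3,362.48 + $3,359.40 = $6,721.88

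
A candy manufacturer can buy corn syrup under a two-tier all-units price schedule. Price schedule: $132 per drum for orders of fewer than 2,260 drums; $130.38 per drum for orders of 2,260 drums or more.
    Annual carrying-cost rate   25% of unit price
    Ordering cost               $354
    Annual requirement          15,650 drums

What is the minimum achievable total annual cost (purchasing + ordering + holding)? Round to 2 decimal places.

H₁ = 25%×$132 = $33.0000;  H₂ = 25%×$130.38 = $32.5950
EOQ₁ = √(2×15,650×354/33.0000) = 579.45  (< 2,260, feasible at tier 1)
EOQ₂ = √(2×15,650×354/32.5950) = 583.04  (< 2,260 → use Q = 2,260 at tier-2 price)
TC(tier 1 (EOQ₁), Q≈579.5) = $2,084,921.89
TC(tier 2, Q≈2,260.0) = $2,079,730.72
Minimum at tier 2: $2,079,730.72

$2,079,730.72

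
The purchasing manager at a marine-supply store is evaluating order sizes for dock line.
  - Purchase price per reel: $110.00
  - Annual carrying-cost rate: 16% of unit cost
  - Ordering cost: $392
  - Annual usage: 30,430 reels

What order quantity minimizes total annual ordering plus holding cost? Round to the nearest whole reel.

Carrying cost H = $110 × 16% = $17.6000/reel/yr
EOQ = √(2DS/H) = √(2 × 30,430 × 392 / 17.6)
    = √(1,355,518.18) ≈ 1,164.27

1,164 reels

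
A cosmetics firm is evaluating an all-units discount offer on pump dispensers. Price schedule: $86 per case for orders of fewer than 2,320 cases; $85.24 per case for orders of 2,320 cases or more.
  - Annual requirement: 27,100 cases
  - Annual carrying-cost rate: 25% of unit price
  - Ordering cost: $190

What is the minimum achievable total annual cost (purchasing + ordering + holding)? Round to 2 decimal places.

H₁ = 25%×$86 = $21.5000;  H₂ = 25%×$85.24 = $21.3100
EOQ₁ = √(2×27,100×190/21.5000) = 692.08  (< 2,320, feasible at tier 1)
EOQ₂ = √(2×27,100×190/21.3100) = 695.16  (< 2,320 → use Q = 2,320 at tier-2 price)
TC(tier 1 (EOQ₁), Q≈692.1) = $2,345,479.75
TC(tier 2, Q≈2,320.0) = $2,336,943.00
Minimum at tier 2: $2,336,943.00

$2,336,943.00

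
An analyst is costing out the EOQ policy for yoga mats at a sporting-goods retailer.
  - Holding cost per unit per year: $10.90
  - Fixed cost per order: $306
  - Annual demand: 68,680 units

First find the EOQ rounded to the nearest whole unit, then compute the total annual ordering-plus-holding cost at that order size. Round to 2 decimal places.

$21,404.45

2DS/H = 2·68,680·306/10.9 = 3,856,161.47
EOQ = √3,856,161.47 ≈ 1,963.71 → Q = 1,964 units
Orders/yr = 68,680/1,964 = 34.969; ordering cost = 34.969 × $306 = $10,700.65
Average inventory = 1,964/2 = 982; holding cost = 982 × $10.9 = $10,703.80
Total = $10,700.65 + $10,703.80 = $21,404.45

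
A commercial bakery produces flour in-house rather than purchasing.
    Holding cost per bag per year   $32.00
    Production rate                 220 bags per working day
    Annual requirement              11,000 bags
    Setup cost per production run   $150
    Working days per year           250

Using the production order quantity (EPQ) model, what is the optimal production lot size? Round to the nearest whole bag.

d = 11,000/250 = 44.0000 bags/day;  effective holding cost H(1 − d/p) = 32·(1 − 44.0000/220) = 25.60000
Q* = √(2DS / H_eff) = √(2·11,000·150 / 25.60000) ≈ 359.04

359 bags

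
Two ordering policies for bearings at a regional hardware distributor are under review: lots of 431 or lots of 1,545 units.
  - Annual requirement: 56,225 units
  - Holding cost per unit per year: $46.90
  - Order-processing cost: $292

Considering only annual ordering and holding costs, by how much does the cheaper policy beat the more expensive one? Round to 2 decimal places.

TC(Q) = (D/Q)S + (Q/2)H
TC(431) = (56,225/431)×292 + (431/2)×46.9 = $48,199.06
TC(1,545) = (56,225/1,545)×292 + (1,545/2)×46.9 = $46,856.59
Lots of 1,545 are cheaper by $1,342.47.

$1,342.47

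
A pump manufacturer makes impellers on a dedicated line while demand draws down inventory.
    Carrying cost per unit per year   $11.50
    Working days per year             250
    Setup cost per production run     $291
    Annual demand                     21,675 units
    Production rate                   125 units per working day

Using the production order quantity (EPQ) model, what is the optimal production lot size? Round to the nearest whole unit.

1,892 units

Daily demand d = 21,675/250 = 86.700; p = 125; 1 − d/p = 0.30640
EPQ = √(2DS / (H(1 − d/p)))
    = √(2 × 21,675 × 291 / (11.5 × 0.30640)) ≈ 1,892.12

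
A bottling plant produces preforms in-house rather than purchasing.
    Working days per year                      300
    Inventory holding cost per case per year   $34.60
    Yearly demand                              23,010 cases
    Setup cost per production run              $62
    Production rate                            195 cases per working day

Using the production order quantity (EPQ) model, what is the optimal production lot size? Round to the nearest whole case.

d = 23,010/300 = 76.7000 cases/day;  effective holding cost H(1 − d/p) = 34.6·(1 − 76.7000/195) = 20.99067
Q* = √(2DS / H_eff) = √(2·23,010·62 / 20.99067) ≈ 368.69

369 cases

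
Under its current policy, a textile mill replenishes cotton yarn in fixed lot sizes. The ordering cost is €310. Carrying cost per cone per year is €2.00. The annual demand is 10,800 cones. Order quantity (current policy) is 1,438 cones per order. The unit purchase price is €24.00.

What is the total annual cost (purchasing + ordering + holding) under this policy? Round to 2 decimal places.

€262,966.23

Orders/yr = 10,800/1,438 = 7.510; ordering cost = 7.510 × €310 = €2,328.23
Average inventory = 1,438/2 = 719; holding cost = 719 × €2 = €1,438.00
Purchase cost = D·C = 10,800 × 24 = €259,200.00
Total = €2,328.23 + €1,438.00 + €259,200.00 = €262,966.23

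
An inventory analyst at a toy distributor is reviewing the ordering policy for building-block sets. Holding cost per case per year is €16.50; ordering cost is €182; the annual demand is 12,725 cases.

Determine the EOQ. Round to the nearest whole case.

530 cases

2DS/H = 2·12,725·182/16.5 = 280,721.21
EOQ = √280,721.21 ≈ 529.83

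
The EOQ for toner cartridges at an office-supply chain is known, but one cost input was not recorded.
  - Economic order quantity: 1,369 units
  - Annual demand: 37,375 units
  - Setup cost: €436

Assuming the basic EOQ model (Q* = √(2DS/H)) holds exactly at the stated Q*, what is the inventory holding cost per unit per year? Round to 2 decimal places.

EOQ relation: Q² = 2DS/H, so rearrange for the unknown.
H = 2DS / Q² = 2 × 37,375 × 436 / 1,369² = 17.3896

€17.39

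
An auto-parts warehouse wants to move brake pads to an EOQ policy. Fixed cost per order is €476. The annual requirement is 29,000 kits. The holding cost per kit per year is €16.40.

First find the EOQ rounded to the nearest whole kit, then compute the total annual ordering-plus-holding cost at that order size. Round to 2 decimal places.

2DS/H = 2·29,000·476/16.4 = 1,683,414.63
EOQ = √1,683,414.63 ≈ 1,297.46 → Q = 1,297 kits
Annual ordering cost = (D/Q)·S = (29,000/1,297) × 476 = €10,643.02
Annual holding cost  = (Q/2)·H = (1,297/2) × 16.4 = €10,635.40
Total = €10,643.02 + €10,635.40 = €21,278.42

€21,278.42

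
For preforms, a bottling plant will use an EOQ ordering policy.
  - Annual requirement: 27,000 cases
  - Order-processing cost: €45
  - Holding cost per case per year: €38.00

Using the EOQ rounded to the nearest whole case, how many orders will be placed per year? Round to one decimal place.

Q* = √(2·D·S / H) = √(2·27,000·45 / 38) = √63,947.4 ≈ 252.88 → Q = 253
N = D/Q = 27,000/253 ≈ 106.719 orders/yr

106.7 orders per year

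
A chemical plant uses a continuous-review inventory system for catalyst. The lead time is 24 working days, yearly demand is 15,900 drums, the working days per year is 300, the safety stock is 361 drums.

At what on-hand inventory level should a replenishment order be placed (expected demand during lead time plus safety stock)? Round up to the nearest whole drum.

Daily demand d = 15,900 / 300 = 53.000 drums/day
Demand during lead time = 53.000 × 24 = 1,272.00
Reorder point = 1,272.00 + 361 = 1,633.00 → round up

1,633 drums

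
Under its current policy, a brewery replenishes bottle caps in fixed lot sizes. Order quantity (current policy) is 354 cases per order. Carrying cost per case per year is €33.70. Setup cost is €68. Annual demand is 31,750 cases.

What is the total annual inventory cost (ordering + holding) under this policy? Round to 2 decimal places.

€12,063.77

Ordering: D/Q × S = 31,750/354 × €68 = €6,098.87
Holding:  Q/2 × H = 354/2 × €33.7 = €5,964.90
Total = €6,098.87 + €5,964.90 = €12,063.77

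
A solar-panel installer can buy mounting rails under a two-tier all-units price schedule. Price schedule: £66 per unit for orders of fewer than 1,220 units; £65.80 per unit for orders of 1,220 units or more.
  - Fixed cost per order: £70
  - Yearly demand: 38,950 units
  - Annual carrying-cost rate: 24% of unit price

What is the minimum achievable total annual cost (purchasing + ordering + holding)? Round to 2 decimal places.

£2,574,777.96

H₁ = 24%×£66 = £15.8400;  H₂ = 24%×£65.80 = £15.7920
EOQ₁ = √(2×38,950×70/15.8400) = 586.73  (< 1,220, feasible at tier 1)
EOQ₂ = √(2×38,950×70/15.7920) = 587.62  (< 1,220 → use Q = 1,220 at tier-2 price)
TC(tier 1 (EOQ₁), Q≈586.7) = £2,579,993.84
TC(tier 2, Q≈1,220.0) = £2,574,777.96
Minimum at tier 2: £2,574,777.96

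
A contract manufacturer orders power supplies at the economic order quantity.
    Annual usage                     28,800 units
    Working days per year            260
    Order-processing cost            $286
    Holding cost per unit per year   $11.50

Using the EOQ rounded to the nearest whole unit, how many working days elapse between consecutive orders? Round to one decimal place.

10.8 days

Optimal lot size Q* = (2 × 28,800 × $286 / $11.5)^½ ≈ 1,196.87 → Q = 1,197 units
T = Q/D × 260 days = 1,197/28,800 × 260 = 10.806 days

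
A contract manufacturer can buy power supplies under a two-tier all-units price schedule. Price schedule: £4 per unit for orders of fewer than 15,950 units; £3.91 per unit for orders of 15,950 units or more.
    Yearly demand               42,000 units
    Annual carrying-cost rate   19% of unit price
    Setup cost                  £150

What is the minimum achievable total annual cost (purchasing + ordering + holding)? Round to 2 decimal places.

H₁ = 19%×£4 = £0.7600;  H₂ = 19%×£3.91 = £0.7429
EOQ₁ = √(2×42,000×150/0.7600) = 4,071.73  (< 15,950, feasible at tier 1)
EOQ₂ = √(2×42,000×150/0.7429) = 4,118.32  (< 15,950 → use Q = 15,950 at tier-2 price)
TC(tier 1 (EOQ₁), Q≈4,071.7) = £171,094.51
TC(tier 2, Q≈15,950.0) = £170,539.61
Minimum at tier 2: £170,539.61

£170,539.61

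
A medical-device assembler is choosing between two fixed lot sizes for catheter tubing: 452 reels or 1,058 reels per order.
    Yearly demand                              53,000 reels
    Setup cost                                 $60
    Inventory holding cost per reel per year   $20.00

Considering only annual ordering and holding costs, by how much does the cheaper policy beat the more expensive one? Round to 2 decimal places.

Annual cost at Q: ordering D·S/Q plus holding Q·H/2.
TC(452) = (53,000/452)×60 + (452/2)×20 = $11,555.40
TC(1,058) = (53,000/1,058)×60 + (1,058/2)×20 = $13,585.67
Cheaper: Q = 452.  Difference = $2,030.27

$2,030.27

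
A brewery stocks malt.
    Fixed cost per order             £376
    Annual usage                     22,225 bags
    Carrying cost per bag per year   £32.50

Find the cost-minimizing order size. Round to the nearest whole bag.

Q* = √(2·D·S / H) = √(2·22,225·376 / 32.5) = √514,252.3 ≈ 717.11

717 bags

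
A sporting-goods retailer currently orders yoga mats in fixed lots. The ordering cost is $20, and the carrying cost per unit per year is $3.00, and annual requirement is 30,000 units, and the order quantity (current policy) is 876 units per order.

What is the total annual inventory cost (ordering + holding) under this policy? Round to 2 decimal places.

$1,998.93

Ordering: D/Q × S = 30,000/876 × $20 = $684.93
Holding:  Q/2 × H = 876/2 × $3 = $1,314.00
Total = $684.93 + $1,314.00 = $1,998.93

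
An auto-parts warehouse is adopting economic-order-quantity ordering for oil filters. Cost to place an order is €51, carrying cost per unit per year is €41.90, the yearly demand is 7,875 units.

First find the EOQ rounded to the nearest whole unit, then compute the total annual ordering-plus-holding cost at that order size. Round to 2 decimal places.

€5,801.43

Q* = √(2·D·S / H) = √(2·7,875·51 / 41.9) = √19,170.6 ≈ 138.46 → Q = 138 units
Orders/yr = 7,875/138 = 57.065; ordering cost = 57.065 × €51 = €2,910.33
Average inventory = 138/2 = 69; holding cost = 69 × €41.9 = €2,891.10
Total = €2,910.33 + €2,891.10 = €5,801.43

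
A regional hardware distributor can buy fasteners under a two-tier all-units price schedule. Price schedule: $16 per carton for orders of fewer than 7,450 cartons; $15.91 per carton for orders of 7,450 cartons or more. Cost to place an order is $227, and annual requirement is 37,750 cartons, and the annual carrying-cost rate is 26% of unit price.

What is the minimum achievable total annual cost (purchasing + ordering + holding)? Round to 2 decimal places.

$612,443.71

H₁ = 26%×$16 = $4.1600;  H₂ = 26%×$15.91 = $4.1366
EOQ₁ = √(2×37,750×227/4.1600) = 2,029.74  (< 7,450, feasible at tier 1)
EOQ₂ = √(2×37,750×227/4.1366) = 2,035.47  (< 7,450 → use Q = 7,450 at tier-2 price)
TC(tier 1 (EOQ₁), Q≈2,029.7) = $612,443.71
TC(tier 2, Q≈7,450.0) = $617,161.57
Minimum at tier 1 (EOQ₁): $612,443.71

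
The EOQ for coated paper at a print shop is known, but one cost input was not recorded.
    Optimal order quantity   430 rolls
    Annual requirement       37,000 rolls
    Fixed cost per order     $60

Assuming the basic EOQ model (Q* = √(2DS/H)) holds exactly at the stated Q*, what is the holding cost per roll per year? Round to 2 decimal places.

From Q* = √(2DS/H) ⇒ Q*² = 2DS/H.
H = 2DS / Q² = 2 × 37,000 × 60 / 430² = 24.0130

$24.01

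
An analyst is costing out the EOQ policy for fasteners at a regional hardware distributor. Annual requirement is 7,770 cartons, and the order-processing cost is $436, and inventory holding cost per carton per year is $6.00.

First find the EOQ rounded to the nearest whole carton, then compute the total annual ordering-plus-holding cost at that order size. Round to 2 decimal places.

Optimal lot size Q* = (2 × 7,770 × $436 / $6)^½ ≈ 1,062.66 → Q = 1,063 cartons
Orders/yr = 7,770/1,063 = 7.310; ordering cost = 7.310 × $436 = $3,186.94
Average inventory = 1,063/2 = 531.5; holding cost = 531.5 × $6 = $3,189.00
Total = $3,186.94 + $3,189.00 = $6,375.94

$6,375.94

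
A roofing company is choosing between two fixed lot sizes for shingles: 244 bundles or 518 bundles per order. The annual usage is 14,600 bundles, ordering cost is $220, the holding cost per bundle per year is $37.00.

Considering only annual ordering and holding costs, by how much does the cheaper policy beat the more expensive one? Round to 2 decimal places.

For each Q, cost = (D/Q)·S + (Q/2)·H.
TC(244) = (14,600/244)×220 + (244/2)×37 = $17,677.93
TC(518) = (14,600/518)×220 + (518/2)×37 = $15,783.77
Cheaper: Q = 518.  Difference = $1,894.16

$1,894.16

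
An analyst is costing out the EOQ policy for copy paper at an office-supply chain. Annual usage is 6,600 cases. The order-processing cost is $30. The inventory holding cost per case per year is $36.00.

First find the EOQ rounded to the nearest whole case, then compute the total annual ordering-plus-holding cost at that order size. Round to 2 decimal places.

EOQ = √(2DS/H) = √(2 × 6,600 × 30 / 36)
    = √(11,000.00) ≈ 104.88 → Q = 105 cases
Annual ordering cost = (D/Q)·S = (6,600/105) × 30 = $1,885.71
Annual holding cost  = (Q/2)·H = (105/2) × 36 = $1,890.00
Total = $1,885.71 + $1,890.00 = $3,775.71

$3,775.71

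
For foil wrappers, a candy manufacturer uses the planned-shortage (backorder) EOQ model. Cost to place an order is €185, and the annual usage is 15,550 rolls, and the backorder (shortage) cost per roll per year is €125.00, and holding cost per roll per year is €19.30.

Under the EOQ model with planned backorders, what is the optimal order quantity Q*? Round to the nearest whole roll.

Basic EOQ = √(2·15,550·185/19.3) = 545.993
Backorder adjustment √((H+b)/b) = √((19.3+125)/125) = 1.0744
Q* = 545.993 × 1.0744 ≈ 586.63

587 rolls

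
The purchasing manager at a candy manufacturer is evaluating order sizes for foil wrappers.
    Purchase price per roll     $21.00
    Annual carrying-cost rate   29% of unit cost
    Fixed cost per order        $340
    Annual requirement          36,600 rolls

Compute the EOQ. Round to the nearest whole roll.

Carrying cost H = $21 × 29% = $6.0900/roll/yr
Q* = √(2·D·S / H) = √(2·36,600·340 / 6.09) = √4,086,699.5 ≈ 2,021.56

2,022 rolls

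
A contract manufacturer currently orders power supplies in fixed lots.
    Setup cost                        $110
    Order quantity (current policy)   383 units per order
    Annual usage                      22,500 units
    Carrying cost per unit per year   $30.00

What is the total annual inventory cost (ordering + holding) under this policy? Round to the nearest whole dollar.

Annual ordering cost = (D/Q)·S = (22,500/383) × 110 = $6,462.14
Annual holding cost  = (Q/2)·H = (383/2) × 30 = $5,745.00
Total = $6,462.14 + $5,745.00 = $12,207.14

$12,207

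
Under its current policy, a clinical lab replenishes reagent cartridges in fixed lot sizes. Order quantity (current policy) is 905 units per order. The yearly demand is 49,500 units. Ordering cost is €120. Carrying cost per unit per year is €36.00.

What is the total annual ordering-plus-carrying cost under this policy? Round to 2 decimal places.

Annual ordering cost = (D/Q)·S = (49,500/905) × 120 = €6,563.54
Annual holding cost  = (Q/2)·H = (905/2) × 36 = €16,290.00
Total = €6,563.54 + €16,290.00 = €22,853.54

€22,853.54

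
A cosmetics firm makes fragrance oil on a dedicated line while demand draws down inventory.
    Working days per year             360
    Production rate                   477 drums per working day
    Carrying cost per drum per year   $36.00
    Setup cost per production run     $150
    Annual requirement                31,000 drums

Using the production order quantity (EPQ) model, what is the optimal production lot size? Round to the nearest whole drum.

Daily demand d = 31,000/360 = 86.111; p = 477; 1 − d/p = 0.81947
EPQ = √(2DS / (H(1 − d/p)))
    = √(2 × 31,000 × 150 / (36 × 0.81947)) ≈ 561.47

561 drums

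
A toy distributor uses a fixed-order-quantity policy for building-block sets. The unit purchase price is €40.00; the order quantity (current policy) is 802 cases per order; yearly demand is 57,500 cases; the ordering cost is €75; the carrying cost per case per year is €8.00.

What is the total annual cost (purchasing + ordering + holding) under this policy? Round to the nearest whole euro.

€2,308,585

Ordering: D/Q × S = 57,500/802 × €75 = €5,377.18
Holding:  Q/2 × H = 802/2 × €8 = €3,208.00
Purchase cost = D·C = 57,500 × 40 = €2,300,000.00
Total = €5,377.18 + €3,208.00 + €2,300,000.00 = €2,308,585.18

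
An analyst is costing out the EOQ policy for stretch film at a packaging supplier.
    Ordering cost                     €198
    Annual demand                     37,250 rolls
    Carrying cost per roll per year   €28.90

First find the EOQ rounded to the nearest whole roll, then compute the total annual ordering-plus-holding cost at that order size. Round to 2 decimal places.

EOQ = √(2DS/H) = √(2 × 37,250 × 198 / 28.9)
    = √(510,415.22) ≈ 714.43 → Q = 714 rolls
Annual ordering cost = (D/Q)·S = (37,250/714) × 198 = €10,329.83
Annual holding cost  = (Q/2)·H = (714/2) × 28.9 = €10,317.30
Total = €10,329.83 + €10,317.30 = €20,647.13

€20,647.13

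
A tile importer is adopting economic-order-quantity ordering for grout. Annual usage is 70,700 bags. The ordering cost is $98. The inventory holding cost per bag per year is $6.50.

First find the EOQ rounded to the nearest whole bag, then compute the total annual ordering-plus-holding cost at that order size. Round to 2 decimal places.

EOQ = √(2DS/H) = √(2 × 70,700 × 98 / 6.5)
    = √(2,131,876.92) ≈ 1,460.09 → Q = 1,460 bags
Annual ordering cost = (D/Q)·S = (70,700/1,460) × 98 = $4,745.62
Annual holding cost  = (Q/2)·H = (1,460/2) × 6.5 = $4,745.00
Total = $4,745.62 + $4,745.00 = $9,490.62

$9,490.62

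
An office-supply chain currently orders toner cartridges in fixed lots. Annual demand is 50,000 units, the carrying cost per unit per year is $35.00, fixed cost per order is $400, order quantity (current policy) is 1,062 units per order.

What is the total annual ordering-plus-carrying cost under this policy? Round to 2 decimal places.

Annual ordering cost = (D/Q)·S = (50,000/1,062) × 400 = $18,832.39
Annual holding cost  = (Q/2)·H = (1,062/2) × 35 = $18,585.00
Total = $18,832.39 + $18,585.00 = $37,417.39

$37,417.39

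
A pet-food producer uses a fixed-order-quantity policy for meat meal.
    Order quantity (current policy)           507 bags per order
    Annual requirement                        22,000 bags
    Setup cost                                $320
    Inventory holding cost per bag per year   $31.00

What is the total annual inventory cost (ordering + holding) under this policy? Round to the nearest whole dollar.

$21,744

Ordering: D/Q × S = 22,000/507 × $320 = $13,885.60
Holding:  Q/2 × H = 507/2 × $31 = $7,858.50
Total = $13,885.60 + $7,858.50 = $21,744.10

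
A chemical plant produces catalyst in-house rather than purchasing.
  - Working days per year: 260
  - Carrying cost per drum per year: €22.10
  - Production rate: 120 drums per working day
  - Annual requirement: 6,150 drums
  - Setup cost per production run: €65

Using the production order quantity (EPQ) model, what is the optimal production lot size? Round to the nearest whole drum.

Daily demand d = 6,150/260 = 23.654; p = 120; 1 − d/p = 0.80288
EPQ = √(2DS / (H(1 − d/p)))
    = √(2 × 6,150 × 65 / (22.1 × 0.80288)) ≈ 212.27

212 drums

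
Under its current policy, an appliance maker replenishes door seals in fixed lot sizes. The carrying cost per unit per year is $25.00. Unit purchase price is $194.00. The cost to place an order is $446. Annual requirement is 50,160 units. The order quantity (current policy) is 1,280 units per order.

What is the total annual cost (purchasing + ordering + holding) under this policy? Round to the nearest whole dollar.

$9,764,518

Annual ordering cost = (D/Q)·S = (50,160/1,280) × 446 = $17,477.62
Annual holding cost  = (Q/2)·H = (1,280/2) × 25 = $16,000.00
Purchase cost = D·C = 50,160 × 194 = $9,731,040.00
Total = $17,477.62 + $16,000.00 + $9,731,040.00 = $9,764,517.62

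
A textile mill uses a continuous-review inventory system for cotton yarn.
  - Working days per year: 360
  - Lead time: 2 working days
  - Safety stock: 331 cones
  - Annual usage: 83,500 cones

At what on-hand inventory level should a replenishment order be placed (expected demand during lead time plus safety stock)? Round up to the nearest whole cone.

Daily demand d = 83,500 / 360 = 231.944 cones/day
Demand during lead time = 231.944 × 2 = 463.89
Reorder point = 463.89 + 331 = 794.89 → round up

795 cones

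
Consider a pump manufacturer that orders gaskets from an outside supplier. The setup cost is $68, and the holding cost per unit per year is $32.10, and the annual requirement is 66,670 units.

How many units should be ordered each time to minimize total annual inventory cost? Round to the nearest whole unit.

531 units

Q* = √(2·D·S / H) = √(2·66,670·68 / 32.1) = √282,464.8 ≈ 531.47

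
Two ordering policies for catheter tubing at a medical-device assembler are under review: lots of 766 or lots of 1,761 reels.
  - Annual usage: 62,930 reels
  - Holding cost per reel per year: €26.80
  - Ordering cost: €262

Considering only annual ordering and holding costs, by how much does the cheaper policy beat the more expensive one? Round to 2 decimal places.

€1,171.31

TC(Q) = (D/Q)S + (Q/2)H
TC(766) = (62,930/766)×262 + (766/2)×26.8 = €31,788.76
TC(1,761) = (62,930/1,761)×262 + (1,761/2)×26.8 = €32,960.07
Lots of 766 are cheaper by €1,171.31.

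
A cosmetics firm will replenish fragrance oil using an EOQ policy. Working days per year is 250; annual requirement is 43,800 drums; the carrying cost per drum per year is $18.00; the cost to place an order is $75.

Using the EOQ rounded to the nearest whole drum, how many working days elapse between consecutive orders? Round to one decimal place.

2DS/H = 2·43,800·75/18 = 365,000.00
EOQ = √365,000.00 ≈ 604.15 → Q = 604 drums
Days between orders = 250 / (D/Q) = 250 / 72.517 ≈ 3.447

3.4 days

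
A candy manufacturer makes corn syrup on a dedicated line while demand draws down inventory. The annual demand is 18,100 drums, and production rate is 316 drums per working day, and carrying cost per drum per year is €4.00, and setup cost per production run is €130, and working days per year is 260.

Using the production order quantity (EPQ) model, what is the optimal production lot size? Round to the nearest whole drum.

1,228 drums

d = 18,100/260 = 69.6154 drums/day;  effective holding cost H(1 − d/p) = 4·(1 − 69.6154/316) = 3.11879
Q* = √(2DS / H_eff) = √(2·18,100·130 / 3.11879) ≈ 1,228.38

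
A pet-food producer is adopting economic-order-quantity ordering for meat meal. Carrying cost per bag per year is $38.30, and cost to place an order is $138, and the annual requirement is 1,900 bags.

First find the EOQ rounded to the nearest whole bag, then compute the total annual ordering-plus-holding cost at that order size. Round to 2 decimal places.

Optimal lot size Q* = (2 × 1,900 × $138 / $38.3)^½ ≈ 117.01 → Q = 117 bags
Orders/yr = 1,900/117 = 16.239; ordering cost = 16.239 × $138 = $2,241.03
Average inventory = 117/2 = 58.5; holding cost = 58.5 × $38.3 = $2,240.55
Total = $2,241.03 + $2,240.55 = $4,481.58

$4,481.58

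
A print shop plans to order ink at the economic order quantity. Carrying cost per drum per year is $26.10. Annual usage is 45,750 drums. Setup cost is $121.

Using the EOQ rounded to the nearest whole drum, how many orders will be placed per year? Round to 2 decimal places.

Optimal lot size Q* = (2 × 45,750 × $121 / $26.1)^½ ≈ 651.30 → Q = 651
N = D/Q = 45,750/651 ≈ 70.276 orders/yr

70.28 orders per year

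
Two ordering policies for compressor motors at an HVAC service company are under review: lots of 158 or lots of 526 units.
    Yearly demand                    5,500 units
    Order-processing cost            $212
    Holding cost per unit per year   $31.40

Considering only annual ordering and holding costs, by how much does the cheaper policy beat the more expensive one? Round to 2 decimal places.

For each Q, cost = (D/Q)·S + (Q/2)·H.
TC(158) = (5,500/158)×212 + (158/2)×31.4 = $9,860.35
TC(526) = (5,500/526)×212 + (526/2)×31.4 = $10,474.93
Lots of 158 are cheaper by $614.58.

$614.58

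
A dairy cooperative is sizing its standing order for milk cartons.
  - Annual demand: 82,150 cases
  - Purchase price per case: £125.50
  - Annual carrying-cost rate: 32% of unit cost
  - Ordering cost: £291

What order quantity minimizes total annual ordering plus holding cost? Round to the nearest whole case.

Carrying cost H = £125.5 × 32% = £40.1600/case/yr
Optimal lot size Q* = (2 × 82,150 × £291 / £40.16)^½ ≈ 1,091.11

1,091 cases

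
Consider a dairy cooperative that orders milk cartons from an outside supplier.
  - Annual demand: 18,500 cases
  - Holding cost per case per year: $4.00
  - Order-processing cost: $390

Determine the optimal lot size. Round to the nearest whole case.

1,899 cases

2DS/H = 2·18,500·390/4 = 3,607,500.00
EOQ = √3,607,500.00 ≈ 1,899.34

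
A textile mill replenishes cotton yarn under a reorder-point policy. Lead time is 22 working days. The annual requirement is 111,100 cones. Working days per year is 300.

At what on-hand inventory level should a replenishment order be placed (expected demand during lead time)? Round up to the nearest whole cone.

8,148 cones

Daily demand d = 111,100 / 300 = 370.333 cones/day
Demand during lead time = 370.333 × 22 = 8,147.33
Reorder point = 8,147.33 → round up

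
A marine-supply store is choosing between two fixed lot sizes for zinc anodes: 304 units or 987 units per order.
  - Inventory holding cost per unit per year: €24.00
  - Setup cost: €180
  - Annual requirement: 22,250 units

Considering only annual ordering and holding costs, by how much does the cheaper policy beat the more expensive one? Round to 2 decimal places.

€920.59

TC(Q) = (D/Q)S + (Q/2)H
TC(304) = (22,250/304)×180 + (304/2)×24 = €16,822.34
TC(987) = (22,250/987)×180 + (987/2)×24 = €15,901.75
|ΔTC| = |€16,822.34 − €15,901.75| = €920.59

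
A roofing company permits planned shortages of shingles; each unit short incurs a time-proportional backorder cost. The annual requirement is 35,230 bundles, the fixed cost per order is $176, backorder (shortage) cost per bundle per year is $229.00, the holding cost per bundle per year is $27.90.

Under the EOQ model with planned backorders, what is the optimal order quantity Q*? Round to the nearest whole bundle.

706 bundles

Q* = √(2DS/H) · √((H + b)/b)
   = √(2 × 35,230 × 176 / 27.9) · √((27.9 + 229) / 229)
   = 666.692 × 1.0592 ≈ 706.14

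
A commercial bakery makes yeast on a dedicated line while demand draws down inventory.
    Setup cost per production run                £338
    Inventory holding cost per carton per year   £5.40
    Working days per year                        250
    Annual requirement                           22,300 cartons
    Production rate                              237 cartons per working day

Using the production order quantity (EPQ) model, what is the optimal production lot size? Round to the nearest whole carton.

d = 22,300/250 = 89.2000 cartons/day;  effective holding cost H(1 − d/p) = 5.4·(1 − 89.2000/237) = 3.36759
Q* = √(2DS / H_eff) = √(2·22,300·338 / 3.36759) ≈ 2,115.76

2,116 cartons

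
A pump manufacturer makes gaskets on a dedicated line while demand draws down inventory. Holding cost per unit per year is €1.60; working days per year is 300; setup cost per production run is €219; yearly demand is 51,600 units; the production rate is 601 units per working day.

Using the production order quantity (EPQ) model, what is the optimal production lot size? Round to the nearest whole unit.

d = 51,600/300 = 172.0000 units/day;  effective holding cost H(1 − d/p) = 1.6·(1 − 172.0000/601) = 1.14210
Q* = √(2DS / H_eff) = √(2·51,600·219 / 1.14210) ≈ 4,448.47

4,448 units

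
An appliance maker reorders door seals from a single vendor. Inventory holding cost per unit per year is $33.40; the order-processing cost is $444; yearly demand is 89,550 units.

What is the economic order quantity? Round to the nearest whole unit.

EOQ = √(2DS/H) = √(2 × 89,550 × 444 / 33.4)
    = √(2,380,850.30) ≈ 1,543.00

1,543 units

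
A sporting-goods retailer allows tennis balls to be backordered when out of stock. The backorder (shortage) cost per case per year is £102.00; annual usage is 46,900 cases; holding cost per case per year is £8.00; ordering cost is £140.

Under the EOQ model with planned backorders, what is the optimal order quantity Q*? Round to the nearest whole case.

Basic EOQ = √(2·46,900·140/8) = 1,281.210
Backorder adjustment √((H+b)/b) = √((8+102)/102) = 1.0385
Q* = 1,281.210 × 1.0385 ≈ 1,330.51

1,331 cases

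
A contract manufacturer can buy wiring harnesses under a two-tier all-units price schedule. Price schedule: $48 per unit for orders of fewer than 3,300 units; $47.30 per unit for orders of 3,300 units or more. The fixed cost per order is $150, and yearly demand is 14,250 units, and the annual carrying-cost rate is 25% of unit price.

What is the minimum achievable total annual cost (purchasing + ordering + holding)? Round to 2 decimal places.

$691,162.40

H₁ = 25%×$48 = $12.0000;  H₂ = 25%×$47.30 = $11.8250
EOQ₁ = √(2×14,250×150/12.0000) = 596.87  (< 3,300, feasible at tier 1)
EOQ₂ = √(2×14,250×150/11.8250) = 601.27  (< 3,300 → use Q = 3,300 at tier-2 price)
TC(tier 1 (EOQ₁), Q≈596.9) = $691,162.40
TC(tier 2, Q≈3,300.0) = $694,183.98
Minimum at tier 1 (EOQ₁): $691,162.40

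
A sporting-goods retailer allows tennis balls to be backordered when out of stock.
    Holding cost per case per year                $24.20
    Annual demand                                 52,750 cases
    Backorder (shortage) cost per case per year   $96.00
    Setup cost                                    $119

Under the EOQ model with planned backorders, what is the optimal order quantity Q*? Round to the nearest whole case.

Basic EOQ = √(2·52,750·119/24.2) = 720.265
Backorder adjustment √((H+b)/b) = √((24.2+96)/96) = 1.1190
Q* = 720.265 × 1.1190 ≈ 805.95

806 cases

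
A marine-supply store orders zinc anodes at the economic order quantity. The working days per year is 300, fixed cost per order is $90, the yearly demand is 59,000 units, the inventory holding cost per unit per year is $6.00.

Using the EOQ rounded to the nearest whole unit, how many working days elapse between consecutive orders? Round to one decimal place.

6.8 days

Optimal lot size Q* = (2 × 59,000 × $90 / $6)^½ ≈ 1,330.41 → Q = 1,330 units
Days between orders = 300 / (D/Q) = 300 / 44.361 ≈ 6.763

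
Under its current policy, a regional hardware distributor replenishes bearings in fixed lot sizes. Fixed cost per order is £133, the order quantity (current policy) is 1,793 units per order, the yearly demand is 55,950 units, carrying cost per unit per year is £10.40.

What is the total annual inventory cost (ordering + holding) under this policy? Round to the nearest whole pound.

£13,474

Ordering: D/Q × S = 55,950/1,793 × £133 = £4,150.22
Holding:  Q/2 × H = 1,793/2 × £10.4 = £9,323.60
Total = £4,150.22 + £9,323.60 = £13,473.82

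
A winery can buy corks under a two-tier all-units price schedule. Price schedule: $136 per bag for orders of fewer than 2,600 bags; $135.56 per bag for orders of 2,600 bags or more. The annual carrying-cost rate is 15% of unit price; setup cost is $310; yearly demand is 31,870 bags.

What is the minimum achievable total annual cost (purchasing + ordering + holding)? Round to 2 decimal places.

$4,350,531.28

H₁ = 15%×$136 = $20.4000;  H₂ = 15%×$135.56 = $20.3340
EOQ₁ = √(2×31,870×310/20.4000) = 984.17  (< 2,600, feasible at tier 1)
EOQ₂ = √(2×31,870×310/20.3340) = 985.77  (< 2,600 → use Q = 2,600 at tier-2 price)
TC(tier 1 (EOQ₁), Q≈984.2) = $4,354,397.15
TC(tier 2, Q≈2,600.0) = $4,350,531.28
Minimum at tier 2: $4,350,531.28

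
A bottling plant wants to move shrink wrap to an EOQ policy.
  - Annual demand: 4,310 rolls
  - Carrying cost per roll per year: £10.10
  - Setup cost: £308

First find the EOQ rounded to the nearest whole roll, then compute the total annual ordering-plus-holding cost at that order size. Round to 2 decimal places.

£5,178.33

2DS/H = 2·4,310·308/10.1 = 262,867.33
EOQ = √262,867.33 ≈ 512.71 → Q = 513 rolls
Annual ordering cost = (D/Q)·S = (4,310/513) × 308 = £2,587.68
Annual holding cost  = (Q/2)·H = (513/2) × 10.1 = £2,590.65
Total = £2,587.68 + £2,590.65 = £5,178.33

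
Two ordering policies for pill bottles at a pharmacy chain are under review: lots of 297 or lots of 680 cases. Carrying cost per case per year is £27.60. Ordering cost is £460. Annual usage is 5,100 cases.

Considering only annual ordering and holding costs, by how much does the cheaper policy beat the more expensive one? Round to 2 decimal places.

TC(Q) = (D/Q)S + (Q/2)H
TC(297) = (5,100/297)×460 + (297/2)×27.6 = £11,997.59
TC(680) = (5,100/680)×460 + (680/2)×27.6 = £12,834.00
Lots of 297 are cheaper by £836.41.

£836.41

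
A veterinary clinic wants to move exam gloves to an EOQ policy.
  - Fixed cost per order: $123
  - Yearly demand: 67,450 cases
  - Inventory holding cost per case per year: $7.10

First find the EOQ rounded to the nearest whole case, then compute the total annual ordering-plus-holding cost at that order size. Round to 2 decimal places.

EOQ = √(2DS/H) = √(2 × 67,450 × 123 / 7.1)
    = √(2,337,000.00) ≈ 1,528.72 → Q = 1,529 cases
Annual ordering cost = (D/Q)·S = (67,450/1,529) × 123 = $5,426.00
Annual holding cost  = (Q/2)·H = (1,529/2) × 7.1 = $5,427.95
Total = $5,426.00 + $5,427.95 = $10,853.95

$10,853.95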